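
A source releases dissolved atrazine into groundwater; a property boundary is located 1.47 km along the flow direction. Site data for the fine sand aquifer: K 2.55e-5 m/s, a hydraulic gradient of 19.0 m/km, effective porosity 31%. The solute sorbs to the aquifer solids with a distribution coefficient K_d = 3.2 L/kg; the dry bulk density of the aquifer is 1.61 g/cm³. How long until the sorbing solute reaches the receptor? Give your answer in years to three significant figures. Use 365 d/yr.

K = 2.55e-5 m/s × 86400 s/d = 2.203 m/d
q = Ki = 2.203 × 0.019 = 0.04186 m/d
Average linear velocity = 0.04186 / 0.31 = 0.1350 m/d
Retardation R = 1 + ρ_b·K_d/n = 1 + 1.61×3.2/0.31 = 17.62
Contaminant velocity v_c = v/R = 0.1350/17.62 = 0.007664 m/d
L = 1.47 km = 1470 m
t = L/v_c = 1470/0.007664 = 191800 d
   = 191800/365 = 525 yr

525 years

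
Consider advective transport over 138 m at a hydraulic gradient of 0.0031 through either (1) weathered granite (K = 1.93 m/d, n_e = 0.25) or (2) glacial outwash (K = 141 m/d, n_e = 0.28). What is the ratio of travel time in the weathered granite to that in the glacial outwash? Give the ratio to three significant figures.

65.2

Unit 1 (weathered granite): v = 1.93×0.0031/0.25 = 0.02393 m/d, t = 138/0.02393 = 5766 d
Unit 2 (glacial outwash): v = 141×0.0031/0.28 = 1.561 m/d, t = 138/1.561 = 88.40 d
t(weathered granite) / t(glacial outwash) = 5766/88.40 = 65.2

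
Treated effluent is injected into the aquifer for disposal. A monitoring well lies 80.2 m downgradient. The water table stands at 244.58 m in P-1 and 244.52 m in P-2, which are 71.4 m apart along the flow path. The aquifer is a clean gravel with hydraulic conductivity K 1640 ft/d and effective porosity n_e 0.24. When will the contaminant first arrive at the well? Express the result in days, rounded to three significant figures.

Hydraulic gradient i = (244.58 − 244.52) / 71.4 = 0.06 / 71.4 = 8.403e-4
K = 1640 ft/d × 0.3048 = 499.9 m/d
q = Ki = 499.9 × 8.403e-4 = 0.4201 m/d
v_s = q/n_e = 0.4201/0.24 = 1.750 m/d
t = L / v = 80.2 / 1.750 = 45.82 d

45.8 days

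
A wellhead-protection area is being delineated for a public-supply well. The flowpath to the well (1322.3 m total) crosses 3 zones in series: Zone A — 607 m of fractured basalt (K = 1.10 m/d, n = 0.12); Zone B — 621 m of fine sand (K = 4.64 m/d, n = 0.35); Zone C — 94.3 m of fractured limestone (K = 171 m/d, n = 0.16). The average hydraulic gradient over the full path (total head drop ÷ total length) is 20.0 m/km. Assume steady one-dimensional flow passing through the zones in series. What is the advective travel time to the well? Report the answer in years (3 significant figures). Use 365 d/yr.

21.7 years

Steady 1-D flow in series ⇒ the Darcy flux q is identical in every zone and the zone head losses add (resistances L/K in series).
Σ(L/K) = 607/1.10 + 621/4.64 + 94.3/171 = 551.8 + 133.8 + 0.5515 = 686.2 d
K_eq = L_total / Σ(L/K) = 1322.3 / 686.2 = 1.927 m/d
q = K_eq · i = 1.927 × 0.020 = 0.03854 m/d (same in every zone)
Zone A: v = q/n = 0.03854/0.12 = 0.3212 m/d → t_A = 607/0.3212 = 1890 d
Zone B: v = q/n = 0.03854/0.35 = 0.1101 m/d → t_B = 621/0.1101 = 5640 d
Zone C: v = q/n = 0.03854/0.16 = 0.2409 m/d → t_C = 94.3/0.2409 = 391.5 d
Total t = 1890 + 5640 + 391.5 = 7921 d
   = 7921 / 365 = 21.7 yr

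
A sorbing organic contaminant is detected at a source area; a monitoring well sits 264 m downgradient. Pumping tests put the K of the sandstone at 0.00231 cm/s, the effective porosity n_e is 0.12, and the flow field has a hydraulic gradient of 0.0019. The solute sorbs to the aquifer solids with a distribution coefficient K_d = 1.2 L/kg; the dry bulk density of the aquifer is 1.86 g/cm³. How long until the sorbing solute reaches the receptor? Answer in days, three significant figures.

164000 days

K = 0.00231 cm/s × 864 = 1.996 m/d
Darcy flux q = K·i = 1.996 × 0.0019 = 0.003792 m/d
Average linear velocity = 0.003792 / 0.12 = 0.03160 m/d
Retardation R = 1 + ρ_b·K_d/n = 1 + 1.86×1.2/0.12 = 19.60
Contaminant velocity v_c = v/R = 0.03160/19.60 = 0.001612 m/d
t = L/v_c = 264/0.001612 = 163700 d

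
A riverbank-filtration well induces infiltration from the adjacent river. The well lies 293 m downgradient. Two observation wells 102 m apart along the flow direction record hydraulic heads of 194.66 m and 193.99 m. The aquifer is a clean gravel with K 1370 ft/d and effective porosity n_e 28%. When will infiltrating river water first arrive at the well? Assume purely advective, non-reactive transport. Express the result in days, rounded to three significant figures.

29.9 days

Hydraulic gradient i = (194.66 − 193.99) / 102 = 0.67 / 102 = 0.006569
K = 1370 ft/d × 0.3048 = 417.6 m/d
Darcy flux q = K·i = 417.6 × 0.006569 = 2.743 m/d
v = Ki/n = 417.6·0.006569/0.28 = 9.796 m/d
t = L / v = 293 / 9.796 = 29.91 d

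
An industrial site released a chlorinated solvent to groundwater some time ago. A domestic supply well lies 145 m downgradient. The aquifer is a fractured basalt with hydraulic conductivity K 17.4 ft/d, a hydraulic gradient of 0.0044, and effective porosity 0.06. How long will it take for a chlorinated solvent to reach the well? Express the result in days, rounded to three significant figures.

K = 17.4 ft/d × 0.3048 = 5.304 m/d
Darcy flux q = K·i = 5.304 × 0.0044 = 0.02334 m/d
v = Ki/n = 5.304·0.0044/0.06 = 0.3889 m/d
t = L / v = 145 / 0.3889 = 372.8 d

373 days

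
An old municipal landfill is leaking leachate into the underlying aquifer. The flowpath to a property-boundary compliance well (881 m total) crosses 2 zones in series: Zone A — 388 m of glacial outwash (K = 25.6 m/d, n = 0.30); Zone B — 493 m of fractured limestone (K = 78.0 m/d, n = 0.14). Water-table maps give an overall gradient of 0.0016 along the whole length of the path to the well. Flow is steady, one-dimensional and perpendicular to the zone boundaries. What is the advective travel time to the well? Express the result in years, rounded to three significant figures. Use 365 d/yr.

Steady 1-D flow in series ⇒ the Darcy flux q is identical in every zone and the zone head losses add (resistances L/K in series).
Σ(L/K) = 388/25.6 + 493/78.0 = 15.16 + 6.321 = 21.48 d
K_eq = L_total / Σ(L/K) = 881 / 21.48 = 41.02 m/d
q = K_eq · i = 41.02 × 0.0016 = 0.06563 m/d (same in every zone)
Zone A: v = q/n = 0.06563/0.30 = 0.2188 m/d → t_A = 388/0.2188 = 1773 d
Zone B: v = q/n = 0.06563/0.14 = 0.4688 m/d → t_B = 493/0.4688 = 1052 d
Total t = 1773 + 1052 = 2825 d
   = 2825 / 365 = 7.74 yr

7.74 years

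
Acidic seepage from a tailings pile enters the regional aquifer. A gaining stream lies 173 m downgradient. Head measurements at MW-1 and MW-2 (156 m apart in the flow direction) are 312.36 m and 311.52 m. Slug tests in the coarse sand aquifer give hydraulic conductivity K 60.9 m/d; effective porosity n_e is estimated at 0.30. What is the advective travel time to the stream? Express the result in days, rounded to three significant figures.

158 days

Hydraulic gradient i = (312.36 − 311.52) / 156 = 0.84 / 156 = 0.005385
Darcy flux q = K·i = 60.9 × 0.005385 = 0.3279 m/d
v = Ki/n = 60.9·0.005385/0.30 = 1.093 m/d
t = L / v = 173 / 1.093 = 158.3 d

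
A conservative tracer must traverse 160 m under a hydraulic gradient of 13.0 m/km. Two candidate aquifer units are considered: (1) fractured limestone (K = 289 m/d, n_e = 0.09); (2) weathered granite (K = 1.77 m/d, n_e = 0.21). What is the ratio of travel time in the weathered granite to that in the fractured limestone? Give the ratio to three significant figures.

381

Unit 1 (fractured limestone): v = 289×0.013/0.09 = 41.74 m/d, t = 160/41.74 = 3.833 d
Unit 2 (weathered granite): v = 1.77×0.013/0.21 = 0.1096 m/d, t = 160/0.1096 = 1460 d
t(weathered granite) / t(fractured limestone) = 1460/3.833 = 381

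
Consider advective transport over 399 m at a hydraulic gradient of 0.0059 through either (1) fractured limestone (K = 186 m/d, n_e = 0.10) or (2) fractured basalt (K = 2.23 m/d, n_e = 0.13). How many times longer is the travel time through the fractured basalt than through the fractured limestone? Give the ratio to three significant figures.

Unit 1 (fractured limestone): v = 186×0.0059/0.10 = 10.97 m/d, t = 399/10.97 = 36.36 d
Unit 2 (fractured basalt): v = 2.23×0.0059/0.13 = 0.1012 m/d, t = 399/0.1012 = 3942 d
t(fractured basalt) / t(fractured limestone) = 3942/36.36 = 108

108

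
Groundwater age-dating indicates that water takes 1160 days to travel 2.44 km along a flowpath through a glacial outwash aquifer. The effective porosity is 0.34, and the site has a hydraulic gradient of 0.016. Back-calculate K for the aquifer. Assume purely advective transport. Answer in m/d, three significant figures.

L = 2.44 km = 2440 m
v = L / t = 2440 / 1160 = 2.103 m/d
K = v · n / i = 2.103 × 0.34 / 0.016 = 44.7 m/d

44.7 m/d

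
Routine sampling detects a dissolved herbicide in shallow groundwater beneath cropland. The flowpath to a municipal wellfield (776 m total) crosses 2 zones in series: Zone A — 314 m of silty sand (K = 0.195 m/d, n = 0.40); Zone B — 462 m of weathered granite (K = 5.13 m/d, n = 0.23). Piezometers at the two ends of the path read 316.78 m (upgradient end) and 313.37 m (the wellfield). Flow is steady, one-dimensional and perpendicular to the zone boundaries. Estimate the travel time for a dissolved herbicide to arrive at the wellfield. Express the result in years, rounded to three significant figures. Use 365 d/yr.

317 years

Total head drop ΔH = 316.78 − 313.37 = 3.41 m
Continuity: the same q passes through each zone, so ΔH = q·Σ(L_j/K_j) — the zones act as resistances in series.
Σ(L/K) = 314/0.195 + 462/5.13 = 1610 + 90.06 = 1700 d
q = ΔH / Σ(L/K) = 3.41 / 1700 = 0.002006 m/d (same in every zone)
Zone A: v = q/n = 0.002006/0.40 = 0.005014 m/d → t_A = 314/0.005014 = 62630 d
Zone B: v = q/n = 0.002006/0.23 = 0.008720 m/d → t_B = 462/0.008720 = 52980 d
Total t = 62630 + 52980 = 115600 d
   = 115600 / 365 = 317 yr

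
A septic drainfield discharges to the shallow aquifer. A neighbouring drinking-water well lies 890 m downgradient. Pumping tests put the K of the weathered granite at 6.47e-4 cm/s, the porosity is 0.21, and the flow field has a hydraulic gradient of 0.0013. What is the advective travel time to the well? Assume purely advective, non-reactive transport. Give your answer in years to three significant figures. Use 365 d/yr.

705 years

K = 6.47e-4 cm/s × 864 = 0.5590 m/d
Darcy flux q = K·i = 0.5590 × 0.0013 = 7.267e-4 m/d
Seepage velocity v = q / n = 7.267e-4 / 0.21 = 0.003461 m/d
t = L / v = 890 / 0.003461 = 257200 d
   = 257200 / 365 = 705 yr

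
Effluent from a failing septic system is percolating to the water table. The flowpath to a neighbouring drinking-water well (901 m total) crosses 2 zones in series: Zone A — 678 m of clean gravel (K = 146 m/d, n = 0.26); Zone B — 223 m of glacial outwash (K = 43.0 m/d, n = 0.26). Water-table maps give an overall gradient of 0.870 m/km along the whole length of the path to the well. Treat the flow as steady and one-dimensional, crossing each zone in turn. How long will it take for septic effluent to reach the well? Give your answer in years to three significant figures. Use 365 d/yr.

Steady 1-D flow in series ⇒ the Darcy flux q is identical in every zone and the zone head losses add (resistances L/K in series).
Σ(L/K) = 678/146 + 223/43.0 = 4.644 + 5.186 = 9.830 d
K_eq = L_total / Σ(L/K) = 901 / 9.830 = 91.66 m/d
q = K_eq · i = 91.66 × 8.7e-4 = 0.07974 m/d (same in every zone)
Zone A: v = q/n = 0.07974/0.26 = 0.3067 m/d → t_A = 678/0.3067 = 2211 d
Zone B: v = q/n = 0.07974/0.26 = 0.3067 m/d → t_B = 223/0.3067 = 727.1 d
Total t = 2211 + 727.1 = 2938 d
   = 2938 / 365 = 8.05 yr

8.05 years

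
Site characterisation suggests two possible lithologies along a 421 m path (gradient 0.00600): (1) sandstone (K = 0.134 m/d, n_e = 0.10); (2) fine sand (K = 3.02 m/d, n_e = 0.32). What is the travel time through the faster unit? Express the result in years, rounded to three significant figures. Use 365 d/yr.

20.4 years

Unit 1 (sandstone): v = 0.134×0.0060/0.10 = 0.008040 m/d, t = 421/0.008040 = 52360 d
Unit 2 (fine sand): v = 3.02×0.0060/0.32 = 0.05663 m/d, t = 421/0.05663 = 7435 d
Faster: 7435 d / 365 = 20.4 yr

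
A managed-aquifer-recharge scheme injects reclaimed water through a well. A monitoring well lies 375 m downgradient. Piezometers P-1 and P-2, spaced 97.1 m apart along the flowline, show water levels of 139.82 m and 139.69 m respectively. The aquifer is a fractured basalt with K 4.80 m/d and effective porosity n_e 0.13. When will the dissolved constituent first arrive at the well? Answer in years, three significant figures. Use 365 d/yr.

Hydraulic gradient i = (139.82 − 139.69) / 97.1 = 0.13 / 97.1 = 0.001339
q = Ki = 4.80 × 0.001339 = 0.006426 m/d
Average linear velocity = 0.006426 / 0.13 = 0.04943 m/d
t = L / v = 375 / 0.04943 = 7586 d
   = 7586 / 365 = 20.8 yr

20.8 years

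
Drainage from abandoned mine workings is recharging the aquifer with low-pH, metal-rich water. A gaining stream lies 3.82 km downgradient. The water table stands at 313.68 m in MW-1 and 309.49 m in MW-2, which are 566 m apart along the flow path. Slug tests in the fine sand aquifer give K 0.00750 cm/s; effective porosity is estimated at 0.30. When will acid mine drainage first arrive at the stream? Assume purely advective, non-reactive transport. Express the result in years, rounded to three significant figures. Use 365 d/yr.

65.5 years

Hydraulic gradient i = (313.68 − 309.49) / 566 = 4.19 / 566 = 0.007403
K = 0.00750 cm/s × 864 = 6.480 m/d
q = Ki = 6.480 × 0.007403 = 0.04797 m/d
v_s = q/n_e = 0.04797/0.30 = 0.1599 m/d
L = 3.82 km = 3820 m
t = L / v = 3820 / 0.1599 = 23890 d
   = 23890 / 365 = 65.5 yr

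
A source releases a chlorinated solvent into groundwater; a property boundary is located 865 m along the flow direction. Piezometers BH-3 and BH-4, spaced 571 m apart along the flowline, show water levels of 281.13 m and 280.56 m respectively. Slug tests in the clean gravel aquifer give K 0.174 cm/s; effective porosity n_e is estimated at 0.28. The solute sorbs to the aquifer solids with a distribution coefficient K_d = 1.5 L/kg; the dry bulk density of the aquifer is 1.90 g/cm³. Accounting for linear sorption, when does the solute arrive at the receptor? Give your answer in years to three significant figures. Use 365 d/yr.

Hydraulic gradient i = (281.13 − 280.56) / 571 = 0.57 / 571 = 9.982e-4
K = 0.174 cm/s × 864 = 150.3 m/d
Specific discharge q = 150.3 × 9.982e-4 = 0.1501 m/d
v_s = q/n_e = 0.1501/0.28 = 0.5360 m/d
Retardation R = 1 + ρ_b·K_d/n = 1 + 1.90×1.5/0.28 = 11.18
Contaminant velocity v_c = v/R = 0.5360/11.18 = 0.04795 m/d
t = L/v_c = 865/0.04795 = 18040 d
   = 18040/365 = 49.4 yr

49.4 years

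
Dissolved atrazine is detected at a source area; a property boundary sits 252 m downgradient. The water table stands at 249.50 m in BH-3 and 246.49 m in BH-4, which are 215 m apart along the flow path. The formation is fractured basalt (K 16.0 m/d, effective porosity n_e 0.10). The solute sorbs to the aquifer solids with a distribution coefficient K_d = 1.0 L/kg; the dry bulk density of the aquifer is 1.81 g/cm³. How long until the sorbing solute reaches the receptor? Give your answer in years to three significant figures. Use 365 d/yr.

Hydraulic gradient i = (249.50 − 246.49) / 215 = 3.01 / 215 = 0.01400
Darcy flux q = K·i = 16.0 × 0.01400 = 0.2240 m/d
v_s = q/n_e = 0.2240/0.10 = 2.240 m/d
Retardation R = 1 + ρ_b·K_d/n = 1 + 1.81×1.0/0.10 = 19.10
Contaminant velocity v_c = v/R = 2.240/19.10 = 0.1173 m/d
t = L/v_c = 252/0.1173 = 2149 d
   = 2149/365 = 5.89 yr

5.89 years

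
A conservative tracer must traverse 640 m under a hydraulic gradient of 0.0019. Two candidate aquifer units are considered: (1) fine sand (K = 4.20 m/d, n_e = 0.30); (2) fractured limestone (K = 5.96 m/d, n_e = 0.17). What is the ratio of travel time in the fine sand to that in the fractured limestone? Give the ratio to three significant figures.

2.50

Unit 1 (fine sand): v = 4.20×0.0019/0.30 = 0.02660 m/d, t = 640/0.02660 = 24060 d
Unit 2 (fractured limestone): v = 5.96×0.0019/0.17 = 0.06661 m/d, t = 640/0.06661 = 9608 d
t(fine sand) / t(fractured limestone) = 24060/9608 = 2.50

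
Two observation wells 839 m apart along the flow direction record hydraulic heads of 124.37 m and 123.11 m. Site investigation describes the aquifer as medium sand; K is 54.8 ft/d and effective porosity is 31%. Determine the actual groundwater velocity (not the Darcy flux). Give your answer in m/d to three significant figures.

Hydraulic gradient i = (124.37 − 123.11) / 839 = 1.26 / 839 = 0.001502
K = 54.8 ft/d × 0.3048 = 16.70 m/d
Darcy flux q = K·i = 16.70 × 0.001502 = 0.02508 m/d
v_s = q/n_e = 0.02508/0.31 = 0.08092 m/d

0.0809 m/d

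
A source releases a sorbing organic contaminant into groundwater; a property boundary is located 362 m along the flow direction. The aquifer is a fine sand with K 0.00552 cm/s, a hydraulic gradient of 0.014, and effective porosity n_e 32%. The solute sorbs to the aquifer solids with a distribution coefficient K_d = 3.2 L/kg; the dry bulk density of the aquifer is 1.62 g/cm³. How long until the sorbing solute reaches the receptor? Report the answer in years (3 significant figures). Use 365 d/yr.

K = 0.00552 cm/s × 864 = 4.769 m/d
q = Ki = 4.769 × 0.014 = 0.06677 m/d
Seepage velocity v = q / n = 0.06677 / 0.32 = 0.2087 m/d
Retardation R = 1 + ρ_b·K_d/n = 1 + 1.62×3.2/0.32 = 17.20
Contaminant velocity v_c = v/R = 0.2087/17.20 = 0.01213 m/d
t = L/v_c = 362/0.01213 = 29840 d
   = 29840/365 = 81.8 yr

81.8 years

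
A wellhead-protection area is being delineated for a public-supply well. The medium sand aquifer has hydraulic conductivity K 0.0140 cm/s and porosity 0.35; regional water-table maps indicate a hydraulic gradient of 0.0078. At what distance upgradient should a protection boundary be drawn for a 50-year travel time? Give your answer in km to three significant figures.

K = 0.0140 cm/s × 864 = 12.10 m/d
Darcy flux q = K·i = 12.10 × 0.0078 = 0.09435 m/d
Seepage velocity v = q / n = 0.09435 / 0.35 = 0.2696 m/d
T = 50 yr × 365 = 18250 d
L = v × T = 0.2696 × 18250 = 4920 m
   = 4.92 km

4.92 km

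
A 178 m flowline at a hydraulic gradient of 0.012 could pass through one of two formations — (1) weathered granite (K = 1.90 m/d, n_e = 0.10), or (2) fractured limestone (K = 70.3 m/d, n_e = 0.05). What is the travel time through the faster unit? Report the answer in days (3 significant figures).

Unit 1 (weathered granite): v = 1.90×0.012/0.10 = 0.2280 m/d, t = 178/0.2280 = 780.7 d
Unit 2 (fractured limestone): v = 70.3×0.012/0.05 = 16.87 m/d, t = 178/16.87 = 10.55 d
Faster unit: t = 10.6 d

10.6 days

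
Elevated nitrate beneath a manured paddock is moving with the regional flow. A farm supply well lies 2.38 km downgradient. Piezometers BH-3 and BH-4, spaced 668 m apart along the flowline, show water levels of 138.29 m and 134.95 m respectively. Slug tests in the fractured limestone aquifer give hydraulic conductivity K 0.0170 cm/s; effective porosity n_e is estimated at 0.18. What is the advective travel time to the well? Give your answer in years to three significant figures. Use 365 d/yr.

Hydraulic gradient i = (138.29 − 134.95) / 668 = 3.34 / 668 = 0.005000
K = 0.0170 cm/s × 864 = 14.69 m/d
Darcy flux q = K·i = 14.69 × 0.005000 = 0.07344 m/d
Seepage velocity v = q / n = 0.07344 / 0.18 = 0.4080 m/d
L = 2.38 km = 2380 m
t = L / v = 2380 / 0.4080 = 5833 d
   = 5833 / 365 = 16.0 yr

16.0 years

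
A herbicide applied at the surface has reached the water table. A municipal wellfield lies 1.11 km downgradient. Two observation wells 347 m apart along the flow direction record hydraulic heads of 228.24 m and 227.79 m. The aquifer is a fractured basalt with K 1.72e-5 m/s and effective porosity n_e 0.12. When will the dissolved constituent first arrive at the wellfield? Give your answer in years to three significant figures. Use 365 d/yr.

Hydraulic gradient i = (228.24 − 227.79) / 347 = 0.45 / 347 = 0.001297
K = 1.72e-5 m/s × 86400 s/d = 1.486 m/d
Specific discharge q = 1.486 × 0.001297 = 0.001927 m/d
Seepage velocity v = q / n = 0.001927 / 0.12 = 0.01606 m/d
L = 1.11 km = 1110 m
t = L / v = 1110 / 0.01606 = 69120 d
   = 69120 / 365 = 189 yr

189 years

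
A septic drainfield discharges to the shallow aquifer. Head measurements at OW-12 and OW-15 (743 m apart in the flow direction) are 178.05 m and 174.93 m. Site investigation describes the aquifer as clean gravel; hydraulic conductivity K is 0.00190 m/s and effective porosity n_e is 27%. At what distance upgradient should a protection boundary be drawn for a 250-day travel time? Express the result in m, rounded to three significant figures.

Hydraulic gradient i = (178.05 − 174.93) / 743 = 3.12 / 743 = 0.004199
K = 0.00190 m/s × 86400 s/d = 164.2 m/d
Specific discharge q = 164.2 × 0.004199 = 0.6893 m/d
Average linear velocity = 0.6893 / 0.27 = 2.553 m/d
L = v × T = 2.553 × 250 = 638.3 m

638 m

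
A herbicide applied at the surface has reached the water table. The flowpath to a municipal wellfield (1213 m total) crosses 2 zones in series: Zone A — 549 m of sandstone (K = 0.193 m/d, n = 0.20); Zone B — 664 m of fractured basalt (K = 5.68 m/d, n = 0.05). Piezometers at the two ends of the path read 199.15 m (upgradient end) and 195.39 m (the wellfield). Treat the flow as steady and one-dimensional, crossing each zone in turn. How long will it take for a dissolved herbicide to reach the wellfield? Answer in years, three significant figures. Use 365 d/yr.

Total head drop ΔH = 199.15 − 195.39 = 3.76 m
Steady 1-D flow in series ⇒ the Darcy flux q is identical in every zone and the zone head losses add (resistances L/K in series).
Σ(L/K) = 549/0.193 + 664/5.68 = 2845 + 116.9 = 2961 d
q = ΔH / Σ(L/K) = 3.76 / 2961 = 0.001270 m/d (same in every zone)
Zone A: v = q/n = 0.001270/0.20 = 0.006348 m/d → t_A = 549/0.006348 = 86480 d
Zone B: v = q/n = 0.001270/0.05 = 0.02539 m/d → t_B = 664/0.02539 = 26150 d
Total t = 86480 + 26150 = 112600 d
   = 112600 / 365 = 309 yr

309 years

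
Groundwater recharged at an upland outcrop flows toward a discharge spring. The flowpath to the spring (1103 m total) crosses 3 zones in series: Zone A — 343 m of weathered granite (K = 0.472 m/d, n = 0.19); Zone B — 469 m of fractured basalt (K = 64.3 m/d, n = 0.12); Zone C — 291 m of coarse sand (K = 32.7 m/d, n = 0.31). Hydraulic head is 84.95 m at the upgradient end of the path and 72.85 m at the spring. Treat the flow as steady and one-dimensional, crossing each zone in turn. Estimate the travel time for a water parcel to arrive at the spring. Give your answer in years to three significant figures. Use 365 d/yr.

35.6 years

Total head drop ΔH = 84.95 − 72.85 = 12.10 m
Steady 1-D flow in series ⇒ the Darcy flux q is identical in every zone and the zone head losses add (resistances L/K in series).
Σ(L/K) = 343/0.472 + 469/64.3 + 291/32.7 = 726.7 + 7.294 + 8.899 = 742.9 d
q = ΔH / Σ(L/K) = 12.10 / 742.9 = 0.01629 m/d (same in every zone)
Zone A: v = q/n = 0.01629/0.19 = 0.08573 m/d → t_A = 343/0.08573 = 4001 d
Zone B: v = q/n = 0.01629/0.12 = 0.1357 m/d → t_B = 469/0.1357 = 3455 d
Zone C: v = q/n = 0.01629/0.31 = 0.05254 m/d → t_C = 291/0.05254 = 5539 d
Total t = 4001 + 3455 + 5539 = 13000 d
   = 13000 / 365 = 35.6 yr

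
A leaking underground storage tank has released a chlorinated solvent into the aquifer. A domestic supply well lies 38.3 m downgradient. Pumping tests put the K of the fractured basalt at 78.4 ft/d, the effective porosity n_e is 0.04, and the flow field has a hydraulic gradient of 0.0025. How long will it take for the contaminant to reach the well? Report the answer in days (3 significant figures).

K = 78.4 ft/d × 0.3048 = 23.90 m/d
Specific discharge q = 23.90 × 0.0025 = 0.05974 m/d
Average linear velocity = 0.05974 / 0.04 = 1.494 m/d
t = L / v = 38.3 / 1.494 = 25.64 d

25.6 days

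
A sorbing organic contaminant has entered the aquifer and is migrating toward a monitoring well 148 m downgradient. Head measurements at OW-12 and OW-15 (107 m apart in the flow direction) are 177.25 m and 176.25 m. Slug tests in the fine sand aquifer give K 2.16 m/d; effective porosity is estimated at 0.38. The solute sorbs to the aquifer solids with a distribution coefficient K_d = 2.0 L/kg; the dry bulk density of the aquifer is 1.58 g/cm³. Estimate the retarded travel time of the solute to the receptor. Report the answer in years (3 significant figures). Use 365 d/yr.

71.1 years

Hydraulic gradient i = (177.25 − 176.25) / 107 = 1.00 / 107 = 0.009346
Darcy flux q = K·i = 2.16 × 0.009346 = 0.02019 m/d
Average linear velocity = 0.02019 / 0.38 = 0.05312 m/d
Retardation R = 1 + ρ_b·K_d/n = 1 + 1.58×2.0/0.38 = 9.316
Contaminant velocity v_c = v/R = 0.05312/9.316 = 0.005703 m/d
t = L/v_c = 148/0.005703 = 25950 d
   = 25950/365 = 71.1 yr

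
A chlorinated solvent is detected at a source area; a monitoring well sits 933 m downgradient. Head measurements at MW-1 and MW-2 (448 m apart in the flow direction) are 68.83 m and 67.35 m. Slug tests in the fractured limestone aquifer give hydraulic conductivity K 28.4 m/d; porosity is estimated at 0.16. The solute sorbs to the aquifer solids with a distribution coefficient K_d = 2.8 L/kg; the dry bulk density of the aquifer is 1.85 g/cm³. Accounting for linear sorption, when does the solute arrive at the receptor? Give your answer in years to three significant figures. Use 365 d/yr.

145 years

Hydraulic gradient i = (68.83 − 67.35) / 448 = 1.48 / 448 = 0.003304
q = Ki = 28.4 × 0.003304 = 0.09382 m/d
v_s = q/n_e = 0.09382/0.16 = 0.5864 m/d
Retardation R = 1 + ρ_b·K_d/n = 1 + 1.85×2.8/0.16 = 33.38
Contaminant velocity v_c = v/R = 0.5864/33.38 = 0.01757 m/d
t = L/v_c = 933/0.01757 = 53100 d
   = 53100/365 = 145 yr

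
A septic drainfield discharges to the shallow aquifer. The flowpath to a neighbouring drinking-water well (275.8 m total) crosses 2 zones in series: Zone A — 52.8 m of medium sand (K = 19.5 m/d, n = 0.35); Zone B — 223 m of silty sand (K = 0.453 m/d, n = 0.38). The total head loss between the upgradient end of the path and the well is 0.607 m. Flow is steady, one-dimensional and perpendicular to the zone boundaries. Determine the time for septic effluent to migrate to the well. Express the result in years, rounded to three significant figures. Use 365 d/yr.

Continuity: the same q passes through each zone, so ΔH = q·Σ(L_j/K_j) — the zones act as resistances in series.
Σ(L/K) = 52.8/19.5 + 223/0.453 = 2.708 + 492.3 = 495.0 d
q = ΔH / Σ(L/K) = 0.607 / 495.0 = 0.001226 m/d (same in every zone)
Zone A: v = q/n = 0.001226/0.35 = 0.003504 m/d → t_A = 52.8/0.003504 = 15070 d
Zone B: v = q/n = 0.001226/0.38 = 0.003227 m/d → t_B = 223/0.003227 = 69100 d
Total t = 15070 + 69100 = 84170 d
   = 84170 / 365 = 231 yr

231 years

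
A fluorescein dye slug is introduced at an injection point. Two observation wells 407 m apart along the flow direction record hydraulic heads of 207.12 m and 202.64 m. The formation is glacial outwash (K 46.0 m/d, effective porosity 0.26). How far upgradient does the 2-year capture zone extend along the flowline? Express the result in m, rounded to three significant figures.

1420 m

Hydraulic gradient i = (207.12 − 202.64) / 407 = 4.48 / 407 = 0.01101
Specific discharge q = 46.0 × 0.01101 = 0.5063 m/d
Seepage velocity v = q / n = 0.5063 / 0.26 = 1.947 m/d
T = 2 yr × 365 = 730 d
L = v × T = 1.947 × 730 = 1422 m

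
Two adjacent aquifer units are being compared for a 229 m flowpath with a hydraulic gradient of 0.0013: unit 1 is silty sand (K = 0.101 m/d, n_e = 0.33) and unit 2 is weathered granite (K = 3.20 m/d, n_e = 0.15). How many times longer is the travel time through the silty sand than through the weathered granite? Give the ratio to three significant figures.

69.7

Unit 1 (silty sand): v = 0.101×0.0013/0.33 = 3.979e-4 m/d, t = 229/3.979e-4 = 575600 d
Unit 2 (weathered granite): v = 3.20×0.0013/0.15 = 0.02773 m/d, t = 229/0.02773 = 8257 d
t(silty sand) / t(weathered granite) = 575600/8257 = 69.7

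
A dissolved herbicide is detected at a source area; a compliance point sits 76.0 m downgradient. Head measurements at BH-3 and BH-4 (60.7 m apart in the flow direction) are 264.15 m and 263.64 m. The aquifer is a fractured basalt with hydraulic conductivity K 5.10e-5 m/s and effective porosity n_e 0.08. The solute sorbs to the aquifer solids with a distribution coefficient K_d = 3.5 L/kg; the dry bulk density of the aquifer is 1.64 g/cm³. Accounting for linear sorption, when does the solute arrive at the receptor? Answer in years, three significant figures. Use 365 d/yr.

32.7 years

Hydraulic gradient i = (264.15 − 263.64) / 60.7 = 0.51 / 60.7 = 0.008402
K = 5.10e-5 m/s × 86400 s/d = 4.406 m/d
Darcy flux q = K·i = 4.406 × 0.008402 = 0.03702 m/d
Seepage velocity v = q / n = 0.03702 / 0.08 = 0.4628 m/d
Retardation R = 1 + ρ_b·K_d/n = 1 + 1.64×3.5/0.08 = 72.75
Contaminant velocity v_c = v/R = 0.4628/72.75 = 0.006361 m/d
t = L/v_c = 76.0/0.006361 = 11950 d
   = 11950/365 = 32.7 yr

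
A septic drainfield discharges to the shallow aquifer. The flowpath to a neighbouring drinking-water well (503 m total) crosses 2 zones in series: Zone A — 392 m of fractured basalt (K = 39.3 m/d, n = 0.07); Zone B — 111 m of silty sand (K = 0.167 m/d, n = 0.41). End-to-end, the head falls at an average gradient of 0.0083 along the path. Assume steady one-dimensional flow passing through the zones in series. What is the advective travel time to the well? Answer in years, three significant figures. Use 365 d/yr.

Steady 1-D flow in series ⇒ the Darcy flux q is identical in every zone and the zone head losses add (resistances L/K in series).
Σ(L/K) = 392/39.3 + 111/0.167 = 9.975 + 664.7 = 674.6 d
K_eq = L_total / Σ(L/K) = 503 / 674.6 = 0.7456 m/d
q = K_eq · i = 0.7456 × 0.0083 = 0.006188 m/d (same in every zone)
Zone A: v = q/n = 0.006188/0.07 = 0.08840 m/d → t_A = 392/0.08840 = 4434 d
Zone B: v = q/n = 0.006188/0.41 = 0.01509 m/d → t_B = 111/0.01509 = 7354 d
Total t = 4434 + 7354 = 11790 d
   = 11790 / 365 = 32.3 yr

32.3 years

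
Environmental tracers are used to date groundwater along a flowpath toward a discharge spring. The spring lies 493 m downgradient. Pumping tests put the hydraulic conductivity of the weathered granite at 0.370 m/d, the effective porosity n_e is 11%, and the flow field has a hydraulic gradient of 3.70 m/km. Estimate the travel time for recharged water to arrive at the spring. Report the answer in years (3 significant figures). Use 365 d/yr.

Darcy flux q = K·i = 0.370 × 0.0037 = 0.001369 m/d
Seepage velocity v = q / n = 0.001369 / 0.11 = 0.01245 m/d
t = L / v = 493 / 0.01245 = 39610 d
   = 39610 / 365 = 109 yr

109 years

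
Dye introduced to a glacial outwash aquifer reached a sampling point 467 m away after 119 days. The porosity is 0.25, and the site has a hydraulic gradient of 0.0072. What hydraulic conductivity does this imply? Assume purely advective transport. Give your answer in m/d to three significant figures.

136 m/d

v = L / t = 467 / 119 = 3.924 m/d
K = v · n / i = 3.924 × 0.25 / 0.0072 = 136 m/d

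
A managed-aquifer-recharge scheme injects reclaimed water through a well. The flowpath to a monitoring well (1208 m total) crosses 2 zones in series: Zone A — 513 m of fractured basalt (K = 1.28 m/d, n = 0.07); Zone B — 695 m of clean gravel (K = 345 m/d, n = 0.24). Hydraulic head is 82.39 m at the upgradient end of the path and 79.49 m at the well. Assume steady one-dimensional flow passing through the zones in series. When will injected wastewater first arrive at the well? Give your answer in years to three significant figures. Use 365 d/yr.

77.1 years

Total head drop ΔH = 82.39 − 79.49 = 2.90 m
Continuity: the same q passes through each zone, so ΔH = q·Σ(L_j/K_j) — the zones act as resistances in series.
Σ(L/K) = 513/1.28 + 695/345 = 400.8 + 2.014 = 402.8 d
q = ΔH / Σ(L/K) = 2.90 / 402.8 = 0.007200 m/d (same in every zone)
Zone A: v = q/n = 0.007200/0.07 = 0.1029 m/d → t_A = 513/0.1029 = 4988 d
Zone B: v = q/n = 0.007200/0.24 = 0.03000 m/d → t_B = 695/0.03000 = 23170 d
Total t = 4988 + 23170 = 28160 d
   = 28160 / 365 = 77.1 yr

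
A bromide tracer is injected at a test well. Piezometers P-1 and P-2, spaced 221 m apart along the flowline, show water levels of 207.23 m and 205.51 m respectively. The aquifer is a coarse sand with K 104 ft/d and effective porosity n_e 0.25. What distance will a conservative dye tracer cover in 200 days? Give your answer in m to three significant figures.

Hydraulic gradient i = (207.23 − 205.51) / 221 = 1.72 / 221 = 0.007783
K = 104 ft/d × 0.3048 = 31.70 m/d
q = Ki = 31.70 × 0.007783 = 0.2467 m/d
Average linear velocity = 0.2467 / 0.25 = 0.9868 m/d
L = v × T = 0.9868 × 200 = 197.4 m

197 m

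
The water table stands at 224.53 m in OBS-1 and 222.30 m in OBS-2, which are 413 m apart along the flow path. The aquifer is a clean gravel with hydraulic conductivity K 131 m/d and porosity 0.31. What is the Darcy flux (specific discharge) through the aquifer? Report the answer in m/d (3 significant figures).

Hydraulic gradient i = (224.53 − 222.30) / 413 = 2.23 / 413 = 0.005400
Darcy flux q = K·i = 131 × 0.005400 = 0.7073 m/d

0.707 m/d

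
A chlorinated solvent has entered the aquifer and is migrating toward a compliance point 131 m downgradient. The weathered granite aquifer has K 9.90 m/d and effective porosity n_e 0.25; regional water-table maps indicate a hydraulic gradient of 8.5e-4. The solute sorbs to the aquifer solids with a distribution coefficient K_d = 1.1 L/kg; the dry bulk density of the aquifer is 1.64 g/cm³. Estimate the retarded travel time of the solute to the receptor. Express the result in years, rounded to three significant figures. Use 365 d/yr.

87.6 years

q = Ki = 9.90 × 8.5e-4 = 0.008415 m/d
Average linear velocity = 0.008415 / 0.25 = 0.03366 m/d
Retardation R = 1 + ρ_b·K_d/n = 1 + 1.64×1.1/0.25 = 8.216
Contaminant velocity v_c = v/R = 0.03366/8.216 = 0.004097 m/d
t = L/v_c = 131/0.004097 = 31980 d
   = 31980/365 = 87.6 yr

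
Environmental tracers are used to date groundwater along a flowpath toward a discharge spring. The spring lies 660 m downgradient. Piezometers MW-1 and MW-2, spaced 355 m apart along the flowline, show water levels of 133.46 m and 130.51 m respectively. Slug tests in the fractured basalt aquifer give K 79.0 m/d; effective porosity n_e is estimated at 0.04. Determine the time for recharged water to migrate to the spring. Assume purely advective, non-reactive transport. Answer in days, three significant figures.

40.2 days

Hydraulic gradient i = (133.46 − 130.51) / 355 = 2.95 / 355 = 0.008310
q = Ki = 79.0 × 0.008310 = 0.6565 m/d
Seepage velocity v = q / n = 0.6565 / 0.04 = 16.41 m/d
t = L / v = 660 / 16.41 = 40.21 d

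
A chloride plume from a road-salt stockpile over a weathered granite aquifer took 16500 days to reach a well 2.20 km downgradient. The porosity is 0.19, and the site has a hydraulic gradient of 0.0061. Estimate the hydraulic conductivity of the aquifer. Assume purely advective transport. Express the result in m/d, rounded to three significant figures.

L = 2.20 km = 2200 m
v = L / t = 2200 / 16500 = 0.1333 m/d
K = v · n / i = 0.1333 × 0.19 / 0.0061 = 4.15 m/d

4.15 m/d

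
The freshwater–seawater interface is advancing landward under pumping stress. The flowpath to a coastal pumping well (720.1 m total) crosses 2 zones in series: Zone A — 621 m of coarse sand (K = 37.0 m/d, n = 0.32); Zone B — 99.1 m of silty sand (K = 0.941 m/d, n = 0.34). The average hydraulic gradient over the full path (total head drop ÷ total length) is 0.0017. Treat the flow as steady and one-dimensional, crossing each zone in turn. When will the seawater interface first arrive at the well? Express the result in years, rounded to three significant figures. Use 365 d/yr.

Steady 1-D flow in series ⇒ the Darcy flux q is identical in every zone and the zone head losses add (resistances L/K in series).
Σ(L/K) = 621/37.0 + 99.1/0.941 = 16.78 + 105.3 = 122.1 d
K_eq = L_total / Σ(L/K) = 720.1 / 122.1 = 5.898 m/d
q = K_eq · i = 5.898 × 0.0017 = 0.01003 m/d (same in every zone)
Zone A: v = q/n = 0.01003/0.32 = 0.03133 m/d → t_A = 621/0.03133 = 19820 d
Zone B: v = q/n = 0.01003/0.34 = 0.02949 m/d → t_B = 99.1/0.02949 = 3361 d
Total t = 19820 + 3361 = 23180 d
   = 23180 / 365 = 63.5 yr

63.5 years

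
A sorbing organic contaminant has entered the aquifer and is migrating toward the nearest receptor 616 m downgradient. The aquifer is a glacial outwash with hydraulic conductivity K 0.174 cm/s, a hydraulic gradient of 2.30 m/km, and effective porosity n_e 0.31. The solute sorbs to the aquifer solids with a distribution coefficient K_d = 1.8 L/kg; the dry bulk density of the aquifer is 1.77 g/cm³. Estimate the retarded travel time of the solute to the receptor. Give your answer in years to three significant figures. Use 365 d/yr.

17.1 years

K = 0.174 cm/s × 864 = 150.3 m/d
q = Ki = 150.3 × 0.0023 = 0.3458 m/d
Seepage velocity v = q / n = 0.3458 / 0.31 = 1.115 m/d
Retardation R = 1 + ρ_b·K_d/n = 1 + 1.77×1.8/0.31 = 11.28
Contaminant velocity v_c = v/R = 1.115/11.28 = 0.09891 m/d
t = L/v_c = 616/0.09891 = 6228 d
   = 6228/365 = 17.1 yr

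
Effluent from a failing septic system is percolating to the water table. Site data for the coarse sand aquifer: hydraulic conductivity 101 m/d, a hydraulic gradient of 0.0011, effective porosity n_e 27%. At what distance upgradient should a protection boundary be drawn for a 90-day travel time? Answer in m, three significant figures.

37.0 m

Specific discharge q = 101 × 0.0011 = 0.1111 m/d
v_s = q/n_e = 0.1111/0.27 = 0.4115 m/d
L = v × T = 0.4115 × 90 = 37.03 m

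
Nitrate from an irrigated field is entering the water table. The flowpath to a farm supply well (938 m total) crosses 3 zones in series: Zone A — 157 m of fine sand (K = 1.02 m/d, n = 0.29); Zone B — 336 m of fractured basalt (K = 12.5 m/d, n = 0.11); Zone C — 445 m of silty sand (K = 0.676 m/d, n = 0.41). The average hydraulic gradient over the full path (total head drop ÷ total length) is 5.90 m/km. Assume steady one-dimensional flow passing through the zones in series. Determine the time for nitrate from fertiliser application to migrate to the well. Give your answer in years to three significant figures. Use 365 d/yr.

110 years

Continuity: the same q passes through each zone, so ΔH = q·Σ(L_j/K_j) — the zones act as resistances in series.
Σ(L/K) = 157/1.02 + 336/12.5 + 445/0.676 = 153.9 + 26.88 + 658.3 = 839.1 d
K_eq = L_total / Σ(L/K) = 938 / 839.1 = 1.118 m/d
q = K_eq · i = 1.118 × 0.0059 = 0.006596 m/d (same in every zone)
Zone A: v = q/n = 0.006596/0.29 = 0.02274 m/d → t_A = 157/0.02274 = 6903 d
Zone B: v = q/n = 0.006596/0.11 = 0.05996 m/d → t_B = 336/0.05996 = 5604 d
Zone C: v = q/n = 0.006596/0.41 = 0.01609 m/d → t_C = 445/0.01609 = 27660 d
Total t = 6903 + 5604 + 27660 = 40170 d
   = 40170 / 365 = 110 yr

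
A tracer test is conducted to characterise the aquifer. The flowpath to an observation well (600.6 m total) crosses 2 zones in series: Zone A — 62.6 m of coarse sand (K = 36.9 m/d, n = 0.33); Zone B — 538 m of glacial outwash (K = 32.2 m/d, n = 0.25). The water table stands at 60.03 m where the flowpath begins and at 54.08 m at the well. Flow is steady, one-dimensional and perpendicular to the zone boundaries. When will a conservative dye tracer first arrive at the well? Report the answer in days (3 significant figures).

480 days

Total head drop ΔH = 60.03 − 54.08 = 5.95 m
Continuity: the same q passes through each zone, so ΔH = q·Σ(L_j/K_j) — the zones act as resistances in series.
Σ(L/K) = 62.6/36.9 + 538/32.2 = 1.696 + 16.71 = 18.40 d
q = ΔH / Σ(L/K) = 5.95 / 18.40 = 0.3233 m/d (same in every zone)
Zone A: v = q/n = 0.3233/0.33 = 0.9797 m/d → t_A = 62.6/0.9797 = 63.90 d
Zone B: v = q/n = 0.3233/0.25 = 1.293 m/d → t_B = 538/1.293 = 416.0 d
Total t = 63.90 + 416.0 = 479.9 d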